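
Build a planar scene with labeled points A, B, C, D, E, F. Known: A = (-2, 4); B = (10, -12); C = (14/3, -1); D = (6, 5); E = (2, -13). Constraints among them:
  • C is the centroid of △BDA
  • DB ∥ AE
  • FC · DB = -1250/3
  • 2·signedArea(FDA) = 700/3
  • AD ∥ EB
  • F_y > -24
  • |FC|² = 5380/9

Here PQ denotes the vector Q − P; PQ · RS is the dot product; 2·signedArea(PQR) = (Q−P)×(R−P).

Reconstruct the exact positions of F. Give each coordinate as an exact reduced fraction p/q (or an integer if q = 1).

F = (46/3, -23)

1. F_x = 46/3  [2·signedArea(FDA) = 700/3 ∩ FC · DB = -1250/3]
2. F_y = -23  [2·signedArea(FDA) = 700/3 ∩ FC · DB = -1250/3]
   → F = (46/3, -23)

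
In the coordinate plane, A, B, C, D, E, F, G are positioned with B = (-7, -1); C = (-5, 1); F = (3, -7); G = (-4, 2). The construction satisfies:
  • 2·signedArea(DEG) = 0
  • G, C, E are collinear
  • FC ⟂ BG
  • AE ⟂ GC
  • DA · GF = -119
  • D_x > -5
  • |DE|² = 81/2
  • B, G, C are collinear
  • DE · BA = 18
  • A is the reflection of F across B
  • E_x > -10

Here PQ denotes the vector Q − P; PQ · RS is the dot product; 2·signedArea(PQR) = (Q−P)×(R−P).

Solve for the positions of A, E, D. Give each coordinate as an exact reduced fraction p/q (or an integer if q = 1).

1. A_x = -17  [A is the reflection of F across B]
2. A_y = 5  [A is the reflection of F across B]
   → A = (-17, 5)
3. E_x = -9  [G, C, E are collinear ∩ AE ⟂ GC]
4. E_y = -3  [G, C, E are collinear ∩ AE ⟂ GC]
   → E = (-9, -3)
5. D_x = -9/2  [2·signedArea(DEG) = 0 ∩ DE · BA = 18]
6. D_y = 3/2  [2·signedArea(DEG) = 0 ∩ DE · BA = 18]
   → D = (-9/2, 3/2)

A = (-17, 5)
D = (-9/2, 3/2)
E = (-9, -3)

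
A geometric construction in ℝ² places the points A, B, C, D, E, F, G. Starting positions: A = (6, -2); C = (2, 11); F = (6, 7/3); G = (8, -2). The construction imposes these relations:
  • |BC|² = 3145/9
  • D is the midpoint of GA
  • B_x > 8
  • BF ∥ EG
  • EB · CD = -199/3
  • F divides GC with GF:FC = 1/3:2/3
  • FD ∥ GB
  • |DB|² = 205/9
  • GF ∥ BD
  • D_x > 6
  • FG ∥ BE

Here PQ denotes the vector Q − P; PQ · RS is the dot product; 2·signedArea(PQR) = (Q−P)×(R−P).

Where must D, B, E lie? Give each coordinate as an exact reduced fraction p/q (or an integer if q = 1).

B = (9, -19/3)
D = (7, -2)
E = (11, -32/3)

1. D_x = 7  [D is the midpoint of GA]
2. D_y = -2  [D is the midpoint of GA]
   → D = (7, -2)
3. B_x = 9  [GF ∥ BD ∩ FD ∥ GB]
4. B_y = -19/3  [GF ∥ BD ∩ FD ∥ GB]
   → B = (9, -19/3)
5. E_x = 11  [BF ∥ EG ∩ FG ∥ BE]
6. E_y = -32/3  [BF ∥ EG ∩ FG ∥ BE]
   → E = (11, -32/3)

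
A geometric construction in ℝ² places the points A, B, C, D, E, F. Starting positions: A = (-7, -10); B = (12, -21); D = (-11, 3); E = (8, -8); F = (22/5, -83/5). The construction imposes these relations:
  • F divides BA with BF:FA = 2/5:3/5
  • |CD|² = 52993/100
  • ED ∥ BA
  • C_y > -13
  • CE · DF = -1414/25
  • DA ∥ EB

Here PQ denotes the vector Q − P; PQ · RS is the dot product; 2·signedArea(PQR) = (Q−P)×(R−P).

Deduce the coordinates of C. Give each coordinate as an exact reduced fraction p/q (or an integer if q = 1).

1. C_x = 31/5  [line -77/5·x + 98/5·y + 8414/25 = 0 ∩ |CD|² = 52993/100]
2. C_y = -123/10  [line -77/5·x + 98/5·y + 8414/25 = 0 ∩ |CD|² = 52993/100]
   → C = (31/5, -123/10)

C = (31/5, -123/10)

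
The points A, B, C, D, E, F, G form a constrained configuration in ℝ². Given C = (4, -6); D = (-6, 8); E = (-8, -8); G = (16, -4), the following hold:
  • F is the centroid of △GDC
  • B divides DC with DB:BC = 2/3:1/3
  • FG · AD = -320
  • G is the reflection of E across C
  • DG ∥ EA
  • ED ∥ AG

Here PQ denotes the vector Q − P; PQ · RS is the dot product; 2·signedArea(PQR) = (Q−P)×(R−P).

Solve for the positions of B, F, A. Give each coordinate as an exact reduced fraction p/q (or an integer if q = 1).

1. B_x = 2/3  [B divides DC with DB:BC = 2/3:1/3]
2. B_y = -4/3  [B divides DC with DB:BC = 2/3:1/3]
   → B = (2/3, -4/3)
3. F_x = 14/3  [F is the centroid of △GDC]
4. F_y = -2/3  [F is the centroid of △GDC]
   → F = (14/3, -2/3)
5. A_x = 14  [ED ∥ AG ∩ DG ∥ EA]
6. A_y = -20  [ED ∥ AG ∩ DG ∥ EA]
   → A = (14, -20)

A = (14, -20)
B = (2/3, -4/3)
F = (14/3, -2/3)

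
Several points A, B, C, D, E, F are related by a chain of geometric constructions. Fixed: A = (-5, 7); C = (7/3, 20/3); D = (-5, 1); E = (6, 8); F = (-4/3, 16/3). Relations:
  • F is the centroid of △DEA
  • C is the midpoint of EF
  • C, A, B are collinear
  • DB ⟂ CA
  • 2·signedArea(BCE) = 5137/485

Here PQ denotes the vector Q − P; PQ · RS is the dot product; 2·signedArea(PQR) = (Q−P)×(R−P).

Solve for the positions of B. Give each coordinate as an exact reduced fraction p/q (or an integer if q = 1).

1. B_x = -2293/485  [C, A, B are collinear ∩ DB ⟂ CA]
2. B_y = 3389/485  [C, A, B are collinear ∩ DB ⟂ CA]
   → B = (-2293/485, 3389/485)

B = (-2293/485, 3389/485)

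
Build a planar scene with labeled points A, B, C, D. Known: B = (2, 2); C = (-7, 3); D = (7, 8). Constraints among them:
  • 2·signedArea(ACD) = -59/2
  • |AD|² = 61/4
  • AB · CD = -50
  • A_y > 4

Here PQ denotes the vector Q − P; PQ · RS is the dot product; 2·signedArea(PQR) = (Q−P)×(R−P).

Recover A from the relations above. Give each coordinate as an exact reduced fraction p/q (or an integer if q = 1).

A = (9/2, 5)

1. A_x = 9/2  [2·signedArea(ACD) = -59/2 ∩ AB · CD = -50]
2. A_y = 5  [2·signedArea(ACD) = -59/2 ∩ AB · CD = -50]
   → A = (9/2, 5)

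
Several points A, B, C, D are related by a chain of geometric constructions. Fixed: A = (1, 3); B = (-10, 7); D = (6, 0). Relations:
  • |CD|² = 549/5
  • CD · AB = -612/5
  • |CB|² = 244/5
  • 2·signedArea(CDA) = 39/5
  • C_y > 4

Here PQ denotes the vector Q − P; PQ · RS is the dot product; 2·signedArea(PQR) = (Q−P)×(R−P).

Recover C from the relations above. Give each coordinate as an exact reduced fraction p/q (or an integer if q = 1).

C = (-18/5, 21/5)

1. C_x = -18/5  [2·signedArea(CDA) = 39/5 ∩ CD · AB = -612/5]
2. C_y = 21/5  [2·signedArea(CDA) = 39/5 ∩ CD · AB = -612/5]
   → C = (-18/5, 21/5)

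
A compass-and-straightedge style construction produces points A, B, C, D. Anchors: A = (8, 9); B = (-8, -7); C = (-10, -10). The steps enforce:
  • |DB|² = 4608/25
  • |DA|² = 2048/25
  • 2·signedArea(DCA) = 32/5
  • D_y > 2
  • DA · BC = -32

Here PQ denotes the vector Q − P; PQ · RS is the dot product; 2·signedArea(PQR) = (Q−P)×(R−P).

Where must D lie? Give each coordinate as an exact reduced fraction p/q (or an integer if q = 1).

1. D_x = 8/5  [DA · BC = -32 ∩ 2·signedArea(DCA) = 32/5]
2. D_y = 13/5  [DA · BC = -32 ∩ 2·signedArea(DCA) = 32/5]
   → D = (8/5, 13/5)

D = (8/5, 13/5)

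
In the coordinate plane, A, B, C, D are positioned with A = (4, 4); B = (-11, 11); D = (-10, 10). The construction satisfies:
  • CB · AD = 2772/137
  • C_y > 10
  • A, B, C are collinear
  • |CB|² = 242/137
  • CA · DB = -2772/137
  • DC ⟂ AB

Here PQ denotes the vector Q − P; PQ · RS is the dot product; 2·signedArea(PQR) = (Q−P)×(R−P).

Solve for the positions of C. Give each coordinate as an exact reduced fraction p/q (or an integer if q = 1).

1. C_x = -1342/137  [A, B, C are collinear ∩ DC ⟂ AB]
2. C_y = 1430/137  [A, B, C are collinear ∩ DC ⟂ AB]
   → C = (-1342/137, 1430/137)

C = (-1342/137, 1430/137)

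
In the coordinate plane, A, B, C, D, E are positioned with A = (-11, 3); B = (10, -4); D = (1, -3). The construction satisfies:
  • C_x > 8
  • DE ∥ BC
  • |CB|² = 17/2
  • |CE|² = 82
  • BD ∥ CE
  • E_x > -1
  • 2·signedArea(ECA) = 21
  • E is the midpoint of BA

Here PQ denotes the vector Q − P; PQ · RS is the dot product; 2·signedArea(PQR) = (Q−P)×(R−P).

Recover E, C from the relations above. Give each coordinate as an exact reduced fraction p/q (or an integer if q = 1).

C = (17/2, -3/2)
E = (-1/2, -1/2)

1. E_x = -1/2  [E is the midpoint of BA]
2. E_y = -1/2  [E is the midpoint of BA]
   → E = (-1/2, -1/2)
3. C_x = 17/2  [BD ∥ CE ∩ DE ∥ BC]
4. C_y = -3/2  [BD ∥ CE ∩ DE ∥ BC]
   → C = (17/2, -3/2)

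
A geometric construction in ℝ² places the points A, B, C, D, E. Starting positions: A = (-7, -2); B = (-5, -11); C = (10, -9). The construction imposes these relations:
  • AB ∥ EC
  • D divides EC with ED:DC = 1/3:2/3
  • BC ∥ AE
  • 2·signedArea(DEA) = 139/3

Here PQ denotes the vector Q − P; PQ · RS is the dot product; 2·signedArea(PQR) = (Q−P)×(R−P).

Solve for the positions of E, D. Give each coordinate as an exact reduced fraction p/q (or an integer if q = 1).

D = (26/3, -3)
E = (8, 0)

1. E_x = 8  [AB ∥ EC ∩ BC ∥ AE]
2. E_y = 0  [AB ∥ EC ∩ BC ∥ AE]
   → E = (8, 0)
3. D_x = 26/3  [D divides EC with ED:DC = 1/3:2/3]
4. D_y = -3  [D divides EC with ED:DC = 1/3:2/3]
   → D = (26/3, -3)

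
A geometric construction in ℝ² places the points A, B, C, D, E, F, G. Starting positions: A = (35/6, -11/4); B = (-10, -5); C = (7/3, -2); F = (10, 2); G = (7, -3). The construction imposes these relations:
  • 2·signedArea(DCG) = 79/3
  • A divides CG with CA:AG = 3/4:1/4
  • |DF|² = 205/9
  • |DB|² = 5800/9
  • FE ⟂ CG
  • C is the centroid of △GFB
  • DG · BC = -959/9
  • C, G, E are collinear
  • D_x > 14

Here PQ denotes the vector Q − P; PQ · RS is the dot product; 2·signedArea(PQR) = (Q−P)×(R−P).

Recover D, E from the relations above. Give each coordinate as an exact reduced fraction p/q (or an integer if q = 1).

D = (44/3, 1)
E = (1813/205, -696/205)

1. D_x = 44/3  [DG · BC = -959/9 ∩ 2·signedArea(DCG) = 79/3]
2. D_y = 1  [DG · BC = -959/9 ∩ 2·signedArea(DCG) = 79/3]
   → D = (44/3, 1)
3. E_x = 1813/205  [C, G, E are collinear ∩ FE ⟂ CG]
4. E_y = -696/205  [C, G, E are collinear ∩ FE ⟂ CG]
   → E = (1813/205, -696/205)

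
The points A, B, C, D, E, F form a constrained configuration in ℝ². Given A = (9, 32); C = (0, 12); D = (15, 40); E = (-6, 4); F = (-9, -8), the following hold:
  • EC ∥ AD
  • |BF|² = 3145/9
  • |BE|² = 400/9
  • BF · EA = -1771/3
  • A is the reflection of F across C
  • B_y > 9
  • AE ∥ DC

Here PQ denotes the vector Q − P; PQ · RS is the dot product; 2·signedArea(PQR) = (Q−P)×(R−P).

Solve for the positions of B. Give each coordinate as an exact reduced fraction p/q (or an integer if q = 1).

B = (-2, 28/3)

1. B_x = -2  [line -15·x + -28·y + 694/3 = 0 ∩ |BF|² = 3145/9]
2. B_y = 28/3  [line -15·x + -28·y + 694/3 = 0 ∩ |BF|² = 3145/9]
   → B = (-2, 28/3)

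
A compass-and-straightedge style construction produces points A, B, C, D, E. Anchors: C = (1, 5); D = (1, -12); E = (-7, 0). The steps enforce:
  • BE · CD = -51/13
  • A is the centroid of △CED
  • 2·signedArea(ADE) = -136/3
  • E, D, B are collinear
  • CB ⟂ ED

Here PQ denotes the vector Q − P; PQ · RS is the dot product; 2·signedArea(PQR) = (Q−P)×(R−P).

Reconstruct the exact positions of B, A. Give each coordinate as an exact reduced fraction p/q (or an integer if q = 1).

A = (-5/3, -7/3)
B = (-89/13, -3/13)

1. B_x = -89/13  [E, D, B are collinear ∩ CB ⟂ ED]
2. B_y = -3/13  [E, D, B are collinear ∩ CB ⟂ ED]
   → B = (-89/13, -3/13)
3. A_x = -5/3  [A is the centroid of △CED]
4. A_y = -7/3  [A is the centroid of △CED]
   → A = (-5/3, -7/3)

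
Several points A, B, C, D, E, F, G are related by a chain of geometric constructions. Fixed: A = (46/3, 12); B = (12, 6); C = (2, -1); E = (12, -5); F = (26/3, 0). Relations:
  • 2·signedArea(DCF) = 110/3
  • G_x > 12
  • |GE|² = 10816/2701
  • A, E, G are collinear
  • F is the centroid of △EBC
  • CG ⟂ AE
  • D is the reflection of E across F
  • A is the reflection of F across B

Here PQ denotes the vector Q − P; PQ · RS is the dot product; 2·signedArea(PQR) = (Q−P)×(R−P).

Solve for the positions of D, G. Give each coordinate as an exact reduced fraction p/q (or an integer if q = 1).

D = (16/3, 5)
G = (33452/2701, -8201/2701)

1. D_x = 16/3  [D is the reflection of E across F]
2. D_y = 5  [D is the reflection of E across F]
   → D = (16/3, 5)
3. G_x = 33452/2701  [A, E, G are collinear ∩ CG ⟂ AE]
4. G_y = -8201/2701  [A, E, G are collinear ∩ CG ⟂ AE]
   → G = (33452/2701, -8201/2701)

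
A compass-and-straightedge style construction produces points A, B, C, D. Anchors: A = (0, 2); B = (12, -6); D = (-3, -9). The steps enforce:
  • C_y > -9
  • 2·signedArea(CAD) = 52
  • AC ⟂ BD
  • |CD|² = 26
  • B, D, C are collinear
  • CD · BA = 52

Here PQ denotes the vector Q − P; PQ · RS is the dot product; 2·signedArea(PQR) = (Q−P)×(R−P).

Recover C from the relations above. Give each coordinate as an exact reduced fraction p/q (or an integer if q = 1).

1. C_x = 2  [B, D, C are collinear ∩ AC ⟂ BD]
2. C_y = -8  [B, D, C are collinear ∩ AC ⟂ BD]
   → C = (2, -8)

C = (2, -8)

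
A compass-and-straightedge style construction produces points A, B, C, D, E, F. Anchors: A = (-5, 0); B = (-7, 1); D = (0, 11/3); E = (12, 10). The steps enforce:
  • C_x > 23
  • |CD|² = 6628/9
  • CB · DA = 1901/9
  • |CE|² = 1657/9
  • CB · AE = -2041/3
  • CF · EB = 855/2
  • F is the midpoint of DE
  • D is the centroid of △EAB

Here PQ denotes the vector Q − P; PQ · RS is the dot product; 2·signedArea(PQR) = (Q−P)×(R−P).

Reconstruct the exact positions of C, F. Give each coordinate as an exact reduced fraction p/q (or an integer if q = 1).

C = (24, 49/3)
F = (6, 41/6)

1. C_x = 24  [CB · DA = 1901/9 ∩ CB · AE = -2041/3]
2. C_y = 49/3  [CB · DA = 1901/9 ∩ CB · AE = -2041/3]
   → C = (24, 49/3)
3. F_x = 6  [F is the midpoint of DE]
4. F_y = 41/6  [F is the midpoint of DE]
   → F = (6, 41/6)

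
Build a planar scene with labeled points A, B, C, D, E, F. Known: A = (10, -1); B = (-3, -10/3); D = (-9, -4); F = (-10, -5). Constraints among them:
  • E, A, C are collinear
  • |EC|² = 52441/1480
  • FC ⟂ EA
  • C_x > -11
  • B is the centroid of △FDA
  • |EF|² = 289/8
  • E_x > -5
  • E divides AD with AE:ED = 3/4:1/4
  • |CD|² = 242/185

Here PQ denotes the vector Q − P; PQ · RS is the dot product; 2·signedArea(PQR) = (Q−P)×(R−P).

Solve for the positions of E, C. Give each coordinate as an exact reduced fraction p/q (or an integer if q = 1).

1. E_x = -17/4  [E divides AD with AE:ED = 3/4:1/4]
2. E_y = -13/4  [E divides AD with AE:ED = 3/4:1/4]
   → E = (-17/4, -13/4)
3. C_x = -1874/185  [E, A, C are collinear ∩ FC ⟂ EA]
4. C_y = -773/185  [E, A, C are collinear ∩ FC ⟂ EA]
   → C = (-1874/185, -773/185)

C = (-1874/185, -773/185)
E = (-17/4, -13/4)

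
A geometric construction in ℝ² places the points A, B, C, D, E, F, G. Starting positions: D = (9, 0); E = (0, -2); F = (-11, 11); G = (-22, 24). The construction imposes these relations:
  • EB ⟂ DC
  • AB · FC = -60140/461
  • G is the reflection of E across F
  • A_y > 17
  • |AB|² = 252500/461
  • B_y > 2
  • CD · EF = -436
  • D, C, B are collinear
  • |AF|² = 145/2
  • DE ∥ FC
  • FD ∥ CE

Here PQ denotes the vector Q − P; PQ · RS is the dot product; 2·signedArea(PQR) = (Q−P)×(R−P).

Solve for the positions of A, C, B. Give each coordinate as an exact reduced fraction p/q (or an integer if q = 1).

1. C_x = -20  [FD ∥ CE ∩ DE ∥ FC]
2. C_y = 9  [FD ∥ CE ∩ DE ∥ FC]
   → C = (-20, 9)
3. B_x = 1251/922  [D, C, B are collinear ∩ EB ⟂ DC]
4. B_y = 2187/922  [D, C, B are collinear ∩ EB ⟂ DC]
   → B = (1251/922, 2187/922)
5. A_x = -33/2  [line 9·x + 2·y + 227/2 = 0 ∩ |AF|² = 145/2]
6. A_y = 35/2  [line 9·x + 2·y + 227/2 = 0 ∩ |AF|² = 145/2]
   → A = (-33/2, 35/2)

A = (-33/2, 35/2)
B = (1251/922, 2187/922)
C = (-20, 9)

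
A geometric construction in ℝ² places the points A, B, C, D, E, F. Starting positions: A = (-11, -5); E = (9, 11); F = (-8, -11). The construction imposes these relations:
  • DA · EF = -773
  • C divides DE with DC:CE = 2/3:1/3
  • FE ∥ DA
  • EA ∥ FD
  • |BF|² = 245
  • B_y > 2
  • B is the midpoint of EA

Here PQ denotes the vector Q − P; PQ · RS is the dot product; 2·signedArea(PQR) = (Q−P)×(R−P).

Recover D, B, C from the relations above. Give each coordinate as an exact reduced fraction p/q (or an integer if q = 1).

B = (-1, 3)
C = (-10/3, -5/3)
D = (-28, -27)

1. D_x = -28  [FE ∥ DA ∩ EA ∥ FD]
2. D_y = -27  [FE ∥ DA ∩ EA ∥ FD]
   → D = (-28, -27)
3. B_x = -1  [B is the midpoint of EA]
4. B_y = 3  [B is the midpoint of EA]
   → B = (-1, 3)
5. C_x = -10/3  [C divides DE with DC:CE = 2/3:1/3]
6. C_y = -5/3  [C divides DE with DC:CE = 2/3:1/3]
   → C = (-10/3, -5/3)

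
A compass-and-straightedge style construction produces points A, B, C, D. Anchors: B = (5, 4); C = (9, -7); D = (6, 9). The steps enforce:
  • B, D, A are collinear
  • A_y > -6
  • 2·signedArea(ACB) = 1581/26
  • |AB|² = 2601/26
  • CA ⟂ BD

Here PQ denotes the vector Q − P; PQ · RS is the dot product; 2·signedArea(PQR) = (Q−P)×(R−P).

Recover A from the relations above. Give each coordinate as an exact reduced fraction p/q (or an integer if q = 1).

A = (79/26, -151/26)

1. A_x = 79/26  [B, D, A are collinear ∩ CA ⟂ BD]
2. A_y = -151/26  [B, D, A are collinear ∩ CA ⟂ BD]
   → A = (79/26, -151/26)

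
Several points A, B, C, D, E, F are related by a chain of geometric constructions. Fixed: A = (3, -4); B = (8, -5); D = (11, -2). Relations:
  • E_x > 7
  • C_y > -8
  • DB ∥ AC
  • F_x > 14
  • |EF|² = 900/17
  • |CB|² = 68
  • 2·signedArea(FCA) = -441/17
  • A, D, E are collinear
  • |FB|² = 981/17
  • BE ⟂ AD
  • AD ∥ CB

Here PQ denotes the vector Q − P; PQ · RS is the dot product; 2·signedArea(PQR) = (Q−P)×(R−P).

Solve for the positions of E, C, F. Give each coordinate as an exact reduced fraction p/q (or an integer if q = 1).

1. E_x = 127/17  [A, D, E are collinear ∩ BE ⟂ AD]
2. E_y = -49/17  [A, D, E are collinear ∩ BE ⟂ AD]
   → E = (127/17, -49/17)
3. C_x = 0  [AD ∥ CB ∩ DB ∥ AC]
4. C_y = -7  [AD ∥ CB ∩ DB ∥ AC]
   → C = (0, -7)
5. F_x = 247/17  [line -3·x + 3·y + 798/17 = 0 ∩ |FB|² = 981/17]
6. F_y = -19/17  [line -3·x + 3·y + 798/17 = 0 ∩ |FB|² = 981/17]
   → F = (247/17, -19/17)

C = (0, -7)
E = (127/17, -49/17)
F = (247/17, -19/17)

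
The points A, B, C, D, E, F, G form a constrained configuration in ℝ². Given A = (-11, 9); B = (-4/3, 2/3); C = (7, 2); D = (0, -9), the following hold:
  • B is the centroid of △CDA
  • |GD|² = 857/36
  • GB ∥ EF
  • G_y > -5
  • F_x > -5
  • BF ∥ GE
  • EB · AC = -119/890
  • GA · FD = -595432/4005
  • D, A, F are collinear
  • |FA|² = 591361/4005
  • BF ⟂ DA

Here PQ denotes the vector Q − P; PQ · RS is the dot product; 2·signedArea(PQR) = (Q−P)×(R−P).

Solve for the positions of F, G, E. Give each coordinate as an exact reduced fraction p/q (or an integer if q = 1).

1. F_x = -6226/1335  [D, A, F are collinear ∩ BF ⟂ DA]
2. F_y = -609/445  [D, A, F are collinear ∩ BF ⟂ DA]
   → F = (-6226/1335, -609/445)
3. G_x = -2/3  [line -6226/1335·x + 3396/445·y + 114898/4005 = 0 ∩ |GD|² = 857/36]
4. G_y = -25/6  [line -6226/1335·x + 3396/445·y + 114898/4005 = 0 ∩ |GD|² = 857/36]
   → G = (-2/3, -25/6)
5. E_x = -5336/1335  [GB ∥ EF ∩ BF ∥ GE]
6. E_y = -16559/2670  [GB ∥ EF ∩ BF ∥ GE]
   → E = (-5336/1335, -16559/2670)

E = (-5336/1335, -16559/2670)
F = (-6226/1335, -609/445)
G = (-2/3, -25/6)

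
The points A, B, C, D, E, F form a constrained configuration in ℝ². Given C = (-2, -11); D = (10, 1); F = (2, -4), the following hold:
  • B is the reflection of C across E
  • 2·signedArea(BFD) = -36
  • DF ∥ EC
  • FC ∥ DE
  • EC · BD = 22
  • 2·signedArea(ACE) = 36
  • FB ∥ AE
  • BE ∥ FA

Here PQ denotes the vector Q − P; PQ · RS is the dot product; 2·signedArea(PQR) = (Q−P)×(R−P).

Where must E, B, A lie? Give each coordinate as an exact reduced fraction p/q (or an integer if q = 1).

1. E_x = 6  [DF ∥ EC ∩ FC ∥ DE]
2. E_y = -6  [DF ∥ EC ∩ FC ∥ DE]
   → E = (6, -6)
3. B_x = 14  [B is the reflection of C across E]
4. B_y = -1  [B is the reflection of C across E]
   → B = (14, -1)
5. A_x = -6  [FB ∥ AE ∩ BE ∥ FA]
6. A_y = -9  [FB ∥ AE ∩ BE ∥ FA]
   → A = (-6, -9)

A = (-6, -9)
B = (14, -1)
E = (6, -6)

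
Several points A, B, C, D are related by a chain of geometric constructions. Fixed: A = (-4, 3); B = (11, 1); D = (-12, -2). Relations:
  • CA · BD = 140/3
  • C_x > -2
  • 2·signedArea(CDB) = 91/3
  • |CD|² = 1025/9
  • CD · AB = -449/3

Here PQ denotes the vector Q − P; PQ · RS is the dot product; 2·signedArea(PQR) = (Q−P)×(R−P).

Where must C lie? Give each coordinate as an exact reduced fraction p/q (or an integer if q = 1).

1. C_x = -5/3  [2·signedArea(CDB) = 91/3 ∩ CA · BD = 140/3]
2. C_y = 2/3  [2·signedArea(CDB) = 91/3 ∩ CA · BD = 140/3]
   → C = (-5/3, 2/3)

C = (-5/3, 2/3)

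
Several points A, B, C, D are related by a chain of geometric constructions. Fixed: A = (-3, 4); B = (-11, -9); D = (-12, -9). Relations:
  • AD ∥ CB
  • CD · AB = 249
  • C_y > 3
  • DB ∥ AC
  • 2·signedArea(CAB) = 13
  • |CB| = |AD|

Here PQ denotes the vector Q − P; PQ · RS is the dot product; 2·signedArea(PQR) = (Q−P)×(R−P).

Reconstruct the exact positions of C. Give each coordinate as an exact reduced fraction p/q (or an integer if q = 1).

1. C_x = -2  [AD ∥ CB ∩ DB ∥ AC]
2. C_y = 4  [AD ∥ CB ∩ DB ∥ AC]
   → C = (-2, 4)

C = (-2, 4)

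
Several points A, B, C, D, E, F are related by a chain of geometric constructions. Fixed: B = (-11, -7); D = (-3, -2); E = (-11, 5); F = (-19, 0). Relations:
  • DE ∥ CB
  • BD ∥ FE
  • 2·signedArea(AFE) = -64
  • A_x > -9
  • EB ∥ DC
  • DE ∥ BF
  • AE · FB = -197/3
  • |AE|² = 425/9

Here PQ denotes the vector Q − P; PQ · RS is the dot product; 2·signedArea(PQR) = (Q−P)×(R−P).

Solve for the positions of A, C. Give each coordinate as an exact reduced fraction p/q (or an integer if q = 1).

1. A_x = -25/3  [AE · FB = -197/3 ∩ 2·signedArea(AFE) = -64]
2. A_y = -4/3  [AE · FB = -197/3 ∩ 2·signedArea(AFE) = -64]
   → A = (-25/3, -4/3)
3. C_x = -3  [DE ∥ CB ∩ EB ∥ DC]
4. C_y = -14  [DE ∥ CB ∩ EB ∥ DC]
   → C = (-3, -14)

A = (-25/3, -4/3)
C = (-3, -14)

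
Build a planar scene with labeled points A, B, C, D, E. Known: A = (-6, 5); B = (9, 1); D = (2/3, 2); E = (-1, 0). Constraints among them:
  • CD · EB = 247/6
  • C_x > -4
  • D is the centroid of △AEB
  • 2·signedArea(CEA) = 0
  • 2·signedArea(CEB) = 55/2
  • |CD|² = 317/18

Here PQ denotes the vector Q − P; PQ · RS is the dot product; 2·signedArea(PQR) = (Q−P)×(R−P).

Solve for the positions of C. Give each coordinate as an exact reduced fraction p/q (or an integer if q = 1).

C = (-7/2, 5/2)

1. C_x = -7/2  [2·signedArea(CEA) = 0 ∩ CD · EB = 247/6]
2. C_y = 5/2  [2·signedArea(CEA) = 0 ∩ CD · EB = 247/6]
   → C = (-7/2, 5/2)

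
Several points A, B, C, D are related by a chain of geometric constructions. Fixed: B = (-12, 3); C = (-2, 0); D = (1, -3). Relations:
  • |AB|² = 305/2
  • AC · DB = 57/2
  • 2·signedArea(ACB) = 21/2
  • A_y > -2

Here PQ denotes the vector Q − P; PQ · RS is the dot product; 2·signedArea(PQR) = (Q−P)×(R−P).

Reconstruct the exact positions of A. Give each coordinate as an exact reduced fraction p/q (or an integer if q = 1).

1. A_x = -1/2  [2·signedArea(ACB) = 21/2 ∩ AC · DB = 57/2]
2. A_y = -3/2  [2·signedArea(ACB) = 21/2 ∩ AC · DB = 57/2]
   → A = (-1/2, -3/2)

A = (-1/2, -3/2)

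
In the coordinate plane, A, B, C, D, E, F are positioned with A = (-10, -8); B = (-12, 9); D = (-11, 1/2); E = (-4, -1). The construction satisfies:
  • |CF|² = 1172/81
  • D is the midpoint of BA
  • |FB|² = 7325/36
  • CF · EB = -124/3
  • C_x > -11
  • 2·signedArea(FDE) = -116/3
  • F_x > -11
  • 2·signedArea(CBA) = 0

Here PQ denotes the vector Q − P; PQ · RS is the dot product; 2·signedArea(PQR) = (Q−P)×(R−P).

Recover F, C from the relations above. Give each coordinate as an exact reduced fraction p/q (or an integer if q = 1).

C = (-97/9, -25/18)
F = (-31/3, -31/6)

1. F_x = -31/3  [line 3/2·x + 7·y + 155/3 = 0 ∩ |FB|² = 7325/36]
2. F_y = -31/6  [line 3/2·x + 7·y + 155/3 = 0 ∩ |FB|² = 7325/36]
   → F = (-31/3, -31/6)
3. C_x = -97/9  [2·signedArea(CBA) = 0 ∩ CF · EB = -124/3]
4. C_y = -25/18  [2·signedArea(CBA) = 0 ∩ CF · EB = -124/3]
   → C = (-97/9, -25/18)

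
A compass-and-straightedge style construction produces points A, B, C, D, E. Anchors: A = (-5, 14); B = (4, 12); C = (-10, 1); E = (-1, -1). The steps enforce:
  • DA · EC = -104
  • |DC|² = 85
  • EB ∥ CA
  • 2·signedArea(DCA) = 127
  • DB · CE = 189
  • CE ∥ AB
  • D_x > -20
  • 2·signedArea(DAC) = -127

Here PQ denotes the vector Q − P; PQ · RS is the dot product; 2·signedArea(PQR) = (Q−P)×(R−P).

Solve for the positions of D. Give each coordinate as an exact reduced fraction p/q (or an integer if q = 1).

D = (-19, 3)

1. D_x = -19  [DB · CE = 189 ∩ 2·signedArea(DCA) = 127]
2. D_y = 3  [DB · CE = 189 ∩ 2·signedArea(DCA) = 127]
   → D = (-19, 3)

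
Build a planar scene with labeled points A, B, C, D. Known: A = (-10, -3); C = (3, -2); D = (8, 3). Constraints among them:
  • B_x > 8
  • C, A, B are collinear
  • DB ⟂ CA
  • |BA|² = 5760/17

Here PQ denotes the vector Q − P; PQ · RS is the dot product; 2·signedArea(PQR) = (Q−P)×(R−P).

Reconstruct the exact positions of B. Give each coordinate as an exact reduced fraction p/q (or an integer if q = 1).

B = (142/17, -27/17)

1. B_x = 142/17  [C, A, B are collinear ∩ DB ⟂ CA]
2. B_y = -27/17  [C, A, B are collinear ∩ DB ⟂ CA]
   → B = (142/17, -27/17)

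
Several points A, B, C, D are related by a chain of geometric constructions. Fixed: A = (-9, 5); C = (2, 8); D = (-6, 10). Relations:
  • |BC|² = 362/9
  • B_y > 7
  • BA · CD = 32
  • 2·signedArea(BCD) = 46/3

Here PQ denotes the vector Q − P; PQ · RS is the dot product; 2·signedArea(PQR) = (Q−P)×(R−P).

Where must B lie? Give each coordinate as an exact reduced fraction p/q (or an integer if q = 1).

1. B_x = -13/3  [2·signedArea(BCD) = 46/3 ∩ BA · CD = 32]
2. B_y = 23/3  [2·signedArea(BCD) = 46/3 ∩ BA · CD = 32]
   → B = (-13/3, 23/3)

B = (-13/3, 23/3)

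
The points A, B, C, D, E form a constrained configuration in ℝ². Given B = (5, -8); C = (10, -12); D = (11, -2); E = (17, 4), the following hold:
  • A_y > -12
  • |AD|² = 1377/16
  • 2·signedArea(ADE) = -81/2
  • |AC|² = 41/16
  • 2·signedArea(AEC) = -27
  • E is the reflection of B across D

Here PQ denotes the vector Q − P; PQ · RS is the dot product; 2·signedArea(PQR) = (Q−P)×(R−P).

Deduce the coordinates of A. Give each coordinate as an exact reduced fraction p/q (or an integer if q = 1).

A = (35/4, -11)

1. A_x = 35/4  [2·signedArea(ADE) = -81/2 ∩ 2·signedArea(AEC) = -27]
2. A_y = -11  [2·signedArea(ADE) = -81/2 ∩ 2·signedArea(AEC) = -27]
   → A = (35/4, -11)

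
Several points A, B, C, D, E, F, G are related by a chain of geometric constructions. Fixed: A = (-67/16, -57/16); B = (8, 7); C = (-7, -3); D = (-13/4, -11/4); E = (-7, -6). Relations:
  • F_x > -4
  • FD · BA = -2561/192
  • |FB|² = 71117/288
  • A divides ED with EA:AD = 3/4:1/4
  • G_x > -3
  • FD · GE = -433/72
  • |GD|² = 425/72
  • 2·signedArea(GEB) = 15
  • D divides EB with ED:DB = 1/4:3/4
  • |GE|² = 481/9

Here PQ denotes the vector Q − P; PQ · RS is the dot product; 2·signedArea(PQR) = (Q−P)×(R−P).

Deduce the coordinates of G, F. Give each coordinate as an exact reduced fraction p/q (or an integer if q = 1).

F = (-31/8, -79/24)
G = (-2, -2/3)

1. G_x = -2  [line -13·x + 15·y + -16 = 0 ∩ |GE|² = 481/9]
2. G_y = -2/3  [line -13·x + 15·y + -16 = 0 ∩ |GE|² = 481/9]
   → G = (-2, -2/3)
3. F_x = -31/8  [FD · GE = -433/72 ∩ FD · BA = -2561/192]
4. F_y = -79/24  [FD · GE = -433/72 ∩ FD · BA = -2561/192]
   → F = (-31/8, -79/24)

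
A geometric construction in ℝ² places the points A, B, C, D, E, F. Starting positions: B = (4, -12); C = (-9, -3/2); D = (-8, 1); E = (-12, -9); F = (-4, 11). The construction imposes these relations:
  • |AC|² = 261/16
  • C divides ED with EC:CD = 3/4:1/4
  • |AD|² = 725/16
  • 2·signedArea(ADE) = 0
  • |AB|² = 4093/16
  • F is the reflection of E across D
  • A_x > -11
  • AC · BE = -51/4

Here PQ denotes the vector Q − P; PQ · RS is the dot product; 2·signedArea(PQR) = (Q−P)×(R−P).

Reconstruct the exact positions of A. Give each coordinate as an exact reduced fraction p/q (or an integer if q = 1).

A = (-21/2, -21/4)

1. A_x = -21/2  [2·signedArea(ADE) = 0 ∩ AC · BE = -51/4]
2. A_y = -21/4  [2·signedArea(ADE) = 0 ∩ AC · BE = -51/4]
   → A = (-21/2, -21/4)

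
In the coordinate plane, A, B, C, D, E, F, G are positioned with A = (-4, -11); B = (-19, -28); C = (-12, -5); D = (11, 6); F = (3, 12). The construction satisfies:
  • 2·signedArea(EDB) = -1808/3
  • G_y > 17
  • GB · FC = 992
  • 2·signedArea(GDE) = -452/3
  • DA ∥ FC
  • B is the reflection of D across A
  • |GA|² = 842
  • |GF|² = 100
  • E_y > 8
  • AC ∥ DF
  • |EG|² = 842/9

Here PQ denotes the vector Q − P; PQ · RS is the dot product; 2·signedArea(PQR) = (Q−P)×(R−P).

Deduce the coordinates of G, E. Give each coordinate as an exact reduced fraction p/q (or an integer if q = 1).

1. G_x = -5  [line 15·x + 17·y + -231 = 0 ∩ |GF|² = 100]
2. G_y = 18  [line 15·x + 17·y + -231 = 0 ∩ |GF|² = 100]
   → G = (-5, 18)
3. E_x = -14/3  [2·signedArea(EDB) = -1808/3 ∩ 2·signedArea(GDE) = -452/3]
4. E_y = 25/3  [2·signedArea(EDB) = -1808/3 ∩ 2·signedArea(GDE) = -452/3]
   → E = (-14/3, 25/3)

E = (-14/3, 25/3)
G = (-5, 18)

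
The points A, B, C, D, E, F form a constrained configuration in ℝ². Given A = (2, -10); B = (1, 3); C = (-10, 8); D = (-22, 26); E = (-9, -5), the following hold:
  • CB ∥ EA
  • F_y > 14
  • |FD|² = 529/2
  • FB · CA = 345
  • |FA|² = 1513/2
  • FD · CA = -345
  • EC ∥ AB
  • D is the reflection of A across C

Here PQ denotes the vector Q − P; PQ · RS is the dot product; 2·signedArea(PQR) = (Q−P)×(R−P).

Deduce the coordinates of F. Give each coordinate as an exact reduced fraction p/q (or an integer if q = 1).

F = (-21/2, 29/2)

1. F_x = -21/2  [line -12·x + 18·y + -387 = 0 ∩ |FA|² = 1513/2]
2. F_y = 29/2  [line -12·x + 18·y + -387 = 0 ∩ |FA|² = 1513/2]
   → F = (-21/2, 29/2)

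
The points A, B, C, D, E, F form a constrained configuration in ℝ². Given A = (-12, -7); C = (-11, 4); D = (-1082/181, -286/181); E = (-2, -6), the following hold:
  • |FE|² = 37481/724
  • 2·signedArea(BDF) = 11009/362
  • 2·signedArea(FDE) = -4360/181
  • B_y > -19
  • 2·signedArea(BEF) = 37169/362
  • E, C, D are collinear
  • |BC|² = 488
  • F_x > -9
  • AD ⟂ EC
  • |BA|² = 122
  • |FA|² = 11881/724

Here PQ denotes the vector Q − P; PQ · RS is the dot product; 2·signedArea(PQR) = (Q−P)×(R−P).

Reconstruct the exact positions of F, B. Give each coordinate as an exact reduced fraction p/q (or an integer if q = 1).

1. F_x = -1627/181  [line 800/181·x + 720/181·y + 10280/181 = 0 ∩ |FA|² = 11881/724]
2. F_y = -1553/362  [line 800/181·x + 720/181·y + 10280/181 = 0 ∩ |FA|² = 11881/724]
   → F = (-1627/181, -1553/362)
3. B_x = -13  [2·signedArea(BEF) = 37169/362 ∩ 2·signedArea(BDF) = 11009/362]
4. B_y = -18  [2·signedArea(BEF) = 37169/362 ∩ 2·signedArea(BDF) = 11009/362]
   → B = (-13, -18)

B = (-13, -18)
F = (-1627/181, -1553/362)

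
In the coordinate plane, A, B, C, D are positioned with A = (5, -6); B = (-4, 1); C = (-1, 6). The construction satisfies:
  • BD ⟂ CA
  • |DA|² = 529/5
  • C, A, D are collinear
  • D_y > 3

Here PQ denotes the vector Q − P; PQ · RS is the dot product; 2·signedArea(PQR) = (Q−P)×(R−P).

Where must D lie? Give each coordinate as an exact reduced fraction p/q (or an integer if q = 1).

D = (2/5, 16/5)

1. D_x = 2/5  [C, A, D are collinear ∩ BD ⟂ CA]
2. D_y = 16/5  [C, A, D are collinear ∩ BD ⟂ CA]
   → D = (2/5, 16/5)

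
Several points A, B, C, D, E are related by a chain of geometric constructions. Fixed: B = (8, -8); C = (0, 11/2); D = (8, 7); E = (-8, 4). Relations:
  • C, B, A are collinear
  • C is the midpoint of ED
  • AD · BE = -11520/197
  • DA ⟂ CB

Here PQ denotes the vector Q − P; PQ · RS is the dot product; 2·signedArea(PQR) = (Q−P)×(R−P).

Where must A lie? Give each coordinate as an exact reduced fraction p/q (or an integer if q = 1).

A = (280/197, 611/197)

1. A_x = 280/197  [C, B, A are collinear ∩ DA ⟂ CB]
2. A_y = 611/197  [C, B, A are collinear ∩ DA ⟂ CB]
   → A = (280/197, 611/197)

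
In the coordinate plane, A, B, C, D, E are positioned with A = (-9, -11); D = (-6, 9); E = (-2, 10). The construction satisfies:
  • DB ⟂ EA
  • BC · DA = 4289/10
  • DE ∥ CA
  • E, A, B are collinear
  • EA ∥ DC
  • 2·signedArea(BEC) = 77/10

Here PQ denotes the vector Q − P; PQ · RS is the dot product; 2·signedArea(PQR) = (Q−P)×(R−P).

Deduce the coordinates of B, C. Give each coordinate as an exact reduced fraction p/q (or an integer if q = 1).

1. B_x = -27/10  [E, A, B are collinear ∩ DB ⟂ EA]
2. B_y = 79/10  [E, A, B are collinear ∩ DB ⟂ EA]
   → B = (-27/10, 79/10)
3. C_x = -13  [DE ∥ CA ∩ EA ∥ DC]
4. C_y = -12  [DE ∥ CA ∩ EA ∥ DC]
   → C = (-13, -12)

B = (-27/10, 79/10)
C = (-13, -12)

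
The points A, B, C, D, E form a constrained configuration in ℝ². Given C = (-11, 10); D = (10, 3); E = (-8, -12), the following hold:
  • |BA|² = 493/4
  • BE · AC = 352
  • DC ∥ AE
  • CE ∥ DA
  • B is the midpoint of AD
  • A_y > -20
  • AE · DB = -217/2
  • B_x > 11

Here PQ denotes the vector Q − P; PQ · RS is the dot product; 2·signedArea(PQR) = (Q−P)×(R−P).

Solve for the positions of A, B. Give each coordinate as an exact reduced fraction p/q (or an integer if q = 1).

1. A_x = 13  [DC ∥ AE ∩ CE ∥ DA]
2. A_y = -19  [DC ∥ AE ∩ CE ∥ DA]
   → A = (13, -19)
3. B_x = 23/2  [B is the midpoint of AD]
4. B_y = -8  [B is the midpoint of AD]
   → B = (23/2, -8)

A = (13, -19)
B = (23/2, -8)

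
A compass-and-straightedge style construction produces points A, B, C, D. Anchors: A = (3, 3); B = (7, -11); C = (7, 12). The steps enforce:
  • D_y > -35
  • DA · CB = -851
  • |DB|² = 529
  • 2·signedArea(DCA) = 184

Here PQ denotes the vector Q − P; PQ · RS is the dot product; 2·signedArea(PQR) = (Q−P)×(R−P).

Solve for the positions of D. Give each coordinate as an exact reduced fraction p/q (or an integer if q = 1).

D = (7, -34)

1. D_x = 7  [DA · CB = -851 ∩ 2·signedArea(DCA) = 184]
2. D_y = -34  [DA · CB = -851 ∩ 2·signedArea(DCA) = 184]
   → D = (7, -34)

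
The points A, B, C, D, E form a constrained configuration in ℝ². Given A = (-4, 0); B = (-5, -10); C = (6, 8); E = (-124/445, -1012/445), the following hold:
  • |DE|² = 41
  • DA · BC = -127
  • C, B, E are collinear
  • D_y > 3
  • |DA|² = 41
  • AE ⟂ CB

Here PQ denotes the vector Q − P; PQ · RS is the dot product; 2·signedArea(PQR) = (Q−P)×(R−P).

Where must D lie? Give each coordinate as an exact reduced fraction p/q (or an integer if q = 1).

D = (1, 4)

1. D_x = 1  [line -11·x + -18·y + 83 = 0 ∩ |DE|² = 41]
2. D_y = 4  [line -11·x + -18·y + 83 = 0 ∩ |DE|² = 41]
   → D = (1, 4)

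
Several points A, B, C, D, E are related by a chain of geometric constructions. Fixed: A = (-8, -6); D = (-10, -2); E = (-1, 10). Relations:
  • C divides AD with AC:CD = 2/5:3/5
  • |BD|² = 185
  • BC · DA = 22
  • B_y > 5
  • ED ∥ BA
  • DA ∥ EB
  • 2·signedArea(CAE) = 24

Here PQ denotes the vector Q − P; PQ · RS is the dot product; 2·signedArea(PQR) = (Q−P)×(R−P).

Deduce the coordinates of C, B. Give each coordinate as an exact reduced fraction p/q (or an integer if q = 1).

1. C_x = -44/5  [C divides AD with AC:CD = 2/5:3/5]
2. C_y = -22/5  [C divides AD with AC:CD = 2/5:3/5]
   → C = (-44/5, -22/5)
3. B_x = 1  [ED ∥ BA ∩ DA ∥ EB]
4. B_y = 6  [ED ∥ BA ∩ DA ∥ EB]
   → B = (1, 6)

B = (1, 6)
C = (-44/5, -22/5)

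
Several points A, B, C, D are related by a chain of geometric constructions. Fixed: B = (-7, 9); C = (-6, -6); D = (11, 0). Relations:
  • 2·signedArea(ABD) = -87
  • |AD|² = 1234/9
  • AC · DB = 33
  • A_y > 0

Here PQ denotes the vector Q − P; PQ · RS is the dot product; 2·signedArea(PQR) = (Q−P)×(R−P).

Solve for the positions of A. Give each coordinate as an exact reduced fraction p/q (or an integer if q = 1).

1. A_x = -2/3  [AC · DB = 33 ∩ 2·signedArea(ABD) = -87]
2. A_y = 1  [AC · DB = 33 ∩ 2·signedArea(ABD) = -87]
   → A = (-2/3, 1)

A = (-2/3, 1)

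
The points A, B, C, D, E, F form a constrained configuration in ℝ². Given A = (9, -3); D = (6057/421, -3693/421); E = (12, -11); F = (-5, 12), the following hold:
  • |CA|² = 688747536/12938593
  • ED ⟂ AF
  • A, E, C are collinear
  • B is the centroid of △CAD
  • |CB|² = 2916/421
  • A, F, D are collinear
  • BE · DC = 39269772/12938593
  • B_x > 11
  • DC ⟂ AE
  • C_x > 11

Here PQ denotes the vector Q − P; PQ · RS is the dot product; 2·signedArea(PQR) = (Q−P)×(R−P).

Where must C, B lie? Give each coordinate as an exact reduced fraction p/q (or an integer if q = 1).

B = (358029/30733, -221313/30733)
C = (355329/30733, -302151/30733)

1. C_x = 355329/30733  [A, E, C are collinear ∩ DC ⟂ AE]
2. C_y = -302151/30733  [A, E, C are collinear ∩ DC ⟂ AE]
   → C = (355329/30733, -302151/30733)
3. B_x = 358029/30733  [B is the centroid of △CAD]
4. B_y = -221313/30733  [B is the centroid of △CAD]
   → B = (358029/30733, -221313/30733)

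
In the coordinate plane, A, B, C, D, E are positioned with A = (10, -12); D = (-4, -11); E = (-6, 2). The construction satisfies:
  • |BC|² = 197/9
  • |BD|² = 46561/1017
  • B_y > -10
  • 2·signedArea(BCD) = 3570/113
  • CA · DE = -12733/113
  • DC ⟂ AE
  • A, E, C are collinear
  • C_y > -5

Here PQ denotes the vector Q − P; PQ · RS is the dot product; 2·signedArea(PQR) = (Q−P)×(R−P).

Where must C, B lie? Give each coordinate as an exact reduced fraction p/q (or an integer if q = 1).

B = (856/339, -3122/339)
C = (178/113, -523/113)

1. C_x = 178/113  [A, E, C are collinear ∩ DC ⟂ AE]
2. C_y = -523/113  [A, E, C are collinear ∩ DC ⟂ AE]
   → C = (178/113, -523/113)
3. B_x = 856/339  [line 720/113·x + -630/113·y + -7620/113 = 0 ∩ |BD|² = 46561/1017]
4. B_y = -3122/339  [line 720/113·x + -630/113·y + -7620/113 = 0 ∩ |BD|² = 46561/1017]
   → B = (856/339, -3122/339)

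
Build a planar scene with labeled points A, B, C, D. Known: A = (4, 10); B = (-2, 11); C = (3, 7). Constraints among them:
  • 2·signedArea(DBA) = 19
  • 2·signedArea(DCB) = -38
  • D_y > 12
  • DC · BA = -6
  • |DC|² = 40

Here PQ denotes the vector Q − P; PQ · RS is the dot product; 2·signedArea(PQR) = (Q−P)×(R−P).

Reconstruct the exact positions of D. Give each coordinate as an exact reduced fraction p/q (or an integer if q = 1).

D = (5, 13)

1. D_x = 5  [2·signedArea(DCB) = -38 ∩ DC · BA = -6]
2. D_y = 13  [2·signedArea(DCB) = -38 ∩ DC · BA = -6]
   → D = (5, 13)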